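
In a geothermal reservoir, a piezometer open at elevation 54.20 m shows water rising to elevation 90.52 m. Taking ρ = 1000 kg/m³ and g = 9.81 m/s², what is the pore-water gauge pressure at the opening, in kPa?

Pressure head ψ = h − z = 90.52 − 54.20 = 36.32 m.
P = ρgψ = 1000 × 9.81 × 36.32 = 356299 Pa ≈ 356 kPa.

P ≈ 356 kPa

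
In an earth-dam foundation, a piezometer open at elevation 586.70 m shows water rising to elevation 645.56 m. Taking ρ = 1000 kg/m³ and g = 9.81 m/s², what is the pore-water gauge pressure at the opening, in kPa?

P ≈ 577 kPa

Pressure head ψ = h − z = 645.56 − 586.70 = 58.86 m.
P = ρgψ = 1000 × 9.81 × 58.86 = 577417 Pa ≈ 577 kPa.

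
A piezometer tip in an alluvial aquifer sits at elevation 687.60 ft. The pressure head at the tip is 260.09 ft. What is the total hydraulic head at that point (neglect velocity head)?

h ≈ 947.69 ft

h = z + ψ = 687.60 + 260.09 = 947.69 ft.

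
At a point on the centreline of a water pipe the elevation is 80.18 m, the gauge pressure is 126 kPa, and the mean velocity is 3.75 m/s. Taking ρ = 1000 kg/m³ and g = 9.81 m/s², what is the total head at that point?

h ≈ 93.74 m

Pressure head ψ = P/(ρg) = 126×1000 / (1000 × 9.81) = 12.84 m.
Velocity head = v²/(2g) = 3.75² / (2 × 9.81) = 0.717 m.
h = z + ψ + v²/(2g) = 80.18 + 12.84 + 0.717 = 93.74 m.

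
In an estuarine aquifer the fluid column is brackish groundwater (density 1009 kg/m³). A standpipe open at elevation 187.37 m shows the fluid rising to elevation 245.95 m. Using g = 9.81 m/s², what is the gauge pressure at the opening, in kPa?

P ≈ 580 kPa

Pressure head ψ = h − z = 245.95 − 187.37 = 58.58 m.
P = ρgψ = 1009 × 9.81 × 58.58 = 579842 Pa ≈ 580 kPa.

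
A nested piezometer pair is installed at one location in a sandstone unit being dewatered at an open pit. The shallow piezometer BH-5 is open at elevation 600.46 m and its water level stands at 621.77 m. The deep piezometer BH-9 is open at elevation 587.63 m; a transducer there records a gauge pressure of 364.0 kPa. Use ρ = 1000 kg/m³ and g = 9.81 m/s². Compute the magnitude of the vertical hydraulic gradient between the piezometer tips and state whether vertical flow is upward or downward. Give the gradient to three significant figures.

|i_v| ≈ 0.231; vertical flow is upward

Total head at BH-5: h = 621.77 m (water level in the standpipe).
Pressure head at BH-9: ψ = P/(ρg) = 364.0×1000 / (1000 × 9.81) = 37.10 m.
Total head at BH-9: h = z + ψ = 587.63 + 37.10 = 624.73 m.
Δh = h(BH-5) − h(BH-9) = 621.77 − 624.73 = -2.96 m.
Vertical separation Δz = 600.46 − 587.63 = 12.83 m.
|i_v| = |Δh| / Δz = 2.96 / 12.83 = 0.231.
Head is higher in the deep piezometer, so vertical flow is upward (discharge condition).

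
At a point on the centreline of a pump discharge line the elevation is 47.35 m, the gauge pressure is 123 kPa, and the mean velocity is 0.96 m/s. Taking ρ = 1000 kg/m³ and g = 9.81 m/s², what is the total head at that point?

h ≈ 59.94 m

Pressure head ψ = P/(ρg) = 123×1000 / (1000 × 9.81) = 12.54 m.
Velocity head = v²/(2g) = 0.96² / (2 × 9.81) = 0.047 m.
h = z + ψ + v²/(2g) = 47.35 + 12.54 + 0.047 = 59.94 m.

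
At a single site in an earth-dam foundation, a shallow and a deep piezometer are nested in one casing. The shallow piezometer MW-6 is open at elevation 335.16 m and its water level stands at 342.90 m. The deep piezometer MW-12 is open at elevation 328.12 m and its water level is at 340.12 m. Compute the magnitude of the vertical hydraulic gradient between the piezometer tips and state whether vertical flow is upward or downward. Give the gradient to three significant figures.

Total head at MW-6: h = 342.90 m (water level in the standpipe).
Total head at MW-12: h = 340.12 m.
Δh = h(MW-6) − h(MW-12) = 342.90 − 340.12 = 2.78 m.
Vertical separation Δz = 335.16 − 328.12 = 7.04 m.
|i_v| = |Δh| / Δz = 2.78 / 7.04 = 0.395.
Head is higher in the shallow piezometer, so vertical flow is downward (recharge condition).

|i_v| ≈ 0.395; vertical flow is downward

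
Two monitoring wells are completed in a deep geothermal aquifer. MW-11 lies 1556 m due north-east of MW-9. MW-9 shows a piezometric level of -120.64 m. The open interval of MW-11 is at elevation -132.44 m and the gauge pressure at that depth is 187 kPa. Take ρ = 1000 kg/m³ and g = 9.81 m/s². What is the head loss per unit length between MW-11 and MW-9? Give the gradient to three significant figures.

Total head at MW-9: h = -120.64 m (water level in the piezometer is the total head).
Pressure head at MW-11: ψ = P/(ρg) = 187×1000 / (1000 × 9.81) = 19.06 m.
Total head at MW-11: h = z + ψ = -132.44 + 19.06 = -113.38 m.
Head difference: h(MW-9) − h(MW-11) = -120.64 − (-113.38) = -7.26 m.
Hydraulic gradient: i = |Δh| / L = 7.26 / 1556 = 0.00467.

i ≈ 0.00467 m/m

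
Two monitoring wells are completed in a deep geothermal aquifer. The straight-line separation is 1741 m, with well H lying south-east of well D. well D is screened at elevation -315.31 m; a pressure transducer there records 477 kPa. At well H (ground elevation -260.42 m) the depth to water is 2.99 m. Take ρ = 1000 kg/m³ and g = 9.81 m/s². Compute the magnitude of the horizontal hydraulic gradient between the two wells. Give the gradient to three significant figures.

i ≈ 0.00188

Pressure head at well D: ψ = P/(ρg) = 477×1000 / (1000 × 9.81) = 48.62 m.
Total head at well D: h = z + ψ = -315.31 + 48.62 = -266.69 m.
Total head at well H: h = -260.42 − 2.99 = -263.41 m.
Head difference: h(well D) − h(well H) = -266.69 − (-263.41) = -3.28 m.
Hydraulic gradient: i = |Δh| / L = 3.28 / 1741 = 0.00188.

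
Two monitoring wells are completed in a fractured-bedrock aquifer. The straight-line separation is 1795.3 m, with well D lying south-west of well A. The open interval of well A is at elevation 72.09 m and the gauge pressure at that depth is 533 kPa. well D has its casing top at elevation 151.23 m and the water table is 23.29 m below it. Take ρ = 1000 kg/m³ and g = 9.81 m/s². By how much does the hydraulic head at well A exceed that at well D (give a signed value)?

Δh ≈ -1.52 m

Pressure head at well A: ψ = P/(ρg) = 533×1000 / (1000 × 9.81) = 54.33 m.
Total head at well A: h = z + ψ = 72.09 + 54.33 = 126.42 m.
Total head at well D: h = 151.23 − 23.29 = 127.94 m.
Head difference: h(well A) − h(well D) = 126.42 − 127.94 = -1.52 m.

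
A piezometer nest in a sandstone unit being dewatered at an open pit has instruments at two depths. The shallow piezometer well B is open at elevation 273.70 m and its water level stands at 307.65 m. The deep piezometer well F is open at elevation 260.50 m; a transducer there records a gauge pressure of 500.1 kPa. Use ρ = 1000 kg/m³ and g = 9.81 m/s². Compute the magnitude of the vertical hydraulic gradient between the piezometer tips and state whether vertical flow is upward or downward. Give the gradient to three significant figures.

|i_v| ≈ 0.290; vertical flow is upward

Total head at well B: h = 307.65 m (water level in the standpipe).
Pressure head at well F: ψ = P/(ρg) = 500.1×1000 / (1000 × 9.81) = 50.98 m.
Total head at well F: h = z + ψ = 260.50 + 50.98 = 311.48 m.
Δh = h(well B) − h(well F) = 307.65 − 311.48 = -3.83 m.
Vertical separation Δz = 273.70 − 260.50 = 13.20 m.
|i_v| = |Δh| / Δz = 3.83 / 13.20 = 0.290.
Head is higher in the deep piezometer, so vertical flow is upward (discharge condition).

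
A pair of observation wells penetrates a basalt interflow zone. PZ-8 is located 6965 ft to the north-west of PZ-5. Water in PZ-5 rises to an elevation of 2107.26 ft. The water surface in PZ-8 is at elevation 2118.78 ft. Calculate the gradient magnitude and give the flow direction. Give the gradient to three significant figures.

Total head at PZ-5: h = 2107.26 ft (water level in the piezometer is the total head).
Total head at PZ-8: h = 2118.78 ft (water level in the piezometer is the total head).
Head difference: h(PZ-5) − h(PZ-8) = 2107.26 − 2118.78 = -11.52 ft.
Hydraulic gradient: i = |Δh| / L = 11.52 / 6965 = 0.00165.
Flow is from higher to lower head: from PZ-8 toward PZ-5, i.e. toward the south-east.

i ≈ 0.00165; groundwater flows toward the south-east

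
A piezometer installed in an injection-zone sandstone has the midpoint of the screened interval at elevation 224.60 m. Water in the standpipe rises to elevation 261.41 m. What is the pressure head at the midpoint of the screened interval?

ψ ≈ 36.81 m

Total head h = 261.41 m (the water-surface elevation in the piezometer).
Pressure head ψ = h − z = 261.41 − 224.60 = 36.81 m.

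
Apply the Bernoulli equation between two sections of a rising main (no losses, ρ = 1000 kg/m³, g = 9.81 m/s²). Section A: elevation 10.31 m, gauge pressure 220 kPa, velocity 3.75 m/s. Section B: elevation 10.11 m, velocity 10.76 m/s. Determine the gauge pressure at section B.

Pressure head at A: ψ₁ = P₁/(ρg) = 220×1000 / (1000 × 9.81) = 22.43 m.
Velocity heads: v₁²/2g = 3.75²/19.62 = 0.717 m; v₂²/2g = 10.76²/19.62 = 5.901 m.
Total head H = z₁ + ψ₁ + v₁²/2g = 10.31 + 22.43 + 0.717 = 33.46 m.
ψ₂ = H − z₂ − v₂²/2g = 33.46 − 10.11 − 5.901 = 17.45 m.
P₂ = ρgψ₂ = 1000 × 9.81 × 17.45 ≈ 171 kPa.

P₂ ≈ 171 kPa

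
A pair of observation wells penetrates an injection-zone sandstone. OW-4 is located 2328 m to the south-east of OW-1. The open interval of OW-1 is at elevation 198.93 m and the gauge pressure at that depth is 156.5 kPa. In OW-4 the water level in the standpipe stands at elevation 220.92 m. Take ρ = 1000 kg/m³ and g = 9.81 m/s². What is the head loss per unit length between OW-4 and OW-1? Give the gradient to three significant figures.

Pressure head at OW-1: ψ = P/(ρg) = 156.5×1000 / (1000 × 9.81) = 15.95 m.
Total head at OW-1: h = z + ψ = 198.93 + 15.95 = 214.88 m.
Total head at OW-4: h = 220.92 m (water level in the piezometer is the total head).
Head difference: h(OW-1) − h(OW-4) = 214.88 − 220.92 = -6.04 m.
Hydraulic gradient: i = |Δh| / L = 6.04 / 2328 = 0.00259.

i ≈ 0.00259 m/m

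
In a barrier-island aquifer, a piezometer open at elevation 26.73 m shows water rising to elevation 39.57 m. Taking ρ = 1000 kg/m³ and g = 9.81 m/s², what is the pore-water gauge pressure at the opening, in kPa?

P ≈ 126 kPa

Pressure head ψ = h − z = 39.57 − 26.73 = 12.84 m.
P = ρgψ = 1000 × 9.81 × 12.84 = 125960 Pa ≈ 126 kPa.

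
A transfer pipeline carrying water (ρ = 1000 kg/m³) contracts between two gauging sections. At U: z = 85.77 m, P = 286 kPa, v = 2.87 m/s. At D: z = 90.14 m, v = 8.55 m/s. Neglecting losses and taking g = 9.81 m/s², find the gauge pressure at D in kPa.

P₂ ≈ 211 kPa

Pressure head at U: ψ₁ = P₁/(ρg) = 286×1000 / (1000 × 9.81) = 29.15 m.
Velocity heads: v₁²/2g = 2.87²/19.62 = 0.420 m; v₂²/2g = 8.55²/19.62 = 3.726 m.
Total head H = z₁ + ψ₁ + v₁²/2g = 85.77 + 29.15 + 0.420 = 115.34 m.
ψ₂ = H − z₂ − v₂²/2g = 115.34 − 90.14 − 3.726 = 21.47 m.
P₂ = ρgψ₂ = 1000 × 9.81 × 21.47 ≈ 211 kPa.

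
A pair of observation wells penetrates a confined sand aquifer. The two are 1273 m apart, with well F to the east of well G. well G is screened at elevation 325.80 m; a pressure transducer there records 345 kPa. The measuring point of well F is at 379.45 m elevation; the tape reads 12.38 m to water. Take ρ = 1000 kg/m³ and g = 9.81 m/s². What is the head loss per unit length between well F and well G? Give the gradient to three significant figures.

i ≈ 0.00479 m/m

Pressure head at well G: ψ = P/(ρg) = 345×1000 / (1000 × 9.81) = 35.17 m.
Total head at well G: h = z + ψ = 325.80 + 35.17 = 360.97 m.
Total head at well F: h = 379.45 − 12.38 = 367.07 m.
Head difference: h(well G) − h(well F) = 360.97 − 367.07 = -6.10 m.
Hydraulic gradient: i = |Δh| / L = 6.10 / 1273 = 0.00479.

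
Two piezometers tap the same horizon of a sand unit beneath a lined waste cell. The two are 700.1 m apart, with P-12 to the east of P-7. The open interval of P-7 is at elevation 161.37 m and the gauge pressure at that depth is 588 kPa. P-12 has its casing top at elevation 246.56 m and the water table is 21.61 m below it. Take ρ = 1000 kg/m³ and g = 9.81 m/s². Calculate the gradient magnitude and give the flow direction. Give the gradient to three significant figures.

i ≈ 0.00520; groundwater flows toward the west

Pressure head at P-7: ψ = P/(ρg) = 588×1000 / (1000 × 9.81) = 59.94 m.
Total head at P-7: h = z + ψ = 161.37 + 59.94 = 221.31 m.
Total head at P-12: h = 246.56 − 21.61 = 224.95 m.
Head difference: h(P-7) − h(P-12) = 221.31 − 224.95 = -3.64 m.
Hydraulic gradient: i = |Δh| / L = 3.64 / 700.1 = 0.00520.
Flow is from higher to lower head: from P-12 toward P-7, i.e. toward the west.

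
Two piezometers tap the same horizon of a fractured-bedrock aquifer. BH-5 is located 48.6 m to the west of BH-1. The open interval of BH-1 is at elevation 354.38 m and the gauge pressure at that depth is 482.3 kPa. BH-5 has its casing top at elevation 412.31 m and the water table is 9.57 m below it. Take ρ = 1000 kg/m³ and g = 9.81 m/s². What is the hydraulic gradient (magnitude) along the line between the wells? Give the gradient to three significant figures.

Pressure head at BH-1: ψ = P/(ρg) = 482.3×1000 / (1000 × 9.81) = 49.16 m.
Total head at BH-1: h = z + ψ = 354.38 + 49.16 = 403.54 m.
Total head at BH-5: h = 412.31 − 9.57 = 402.74 m.
Head difference: h(BH-1) − h(BH-5) = 403.54 − 402.74 = 0.80 m.
Hydraulic gradient: i = |Δh| / L = 0.80 / 48.6 = 0.0165.

i ≈ 0.0165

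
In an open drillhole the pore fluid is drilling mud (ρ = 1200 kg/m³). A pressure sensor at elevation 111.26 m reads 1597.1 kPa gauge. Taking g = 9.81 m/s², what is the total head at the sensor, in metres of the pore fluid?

h ≈ 246.93 m

ψ = P/(ρg) = 1597.1×1000 / (1200 × 9.81) = 135.67 m.
h = z + ψ = 111.26 + 135.67 = 246.93 m.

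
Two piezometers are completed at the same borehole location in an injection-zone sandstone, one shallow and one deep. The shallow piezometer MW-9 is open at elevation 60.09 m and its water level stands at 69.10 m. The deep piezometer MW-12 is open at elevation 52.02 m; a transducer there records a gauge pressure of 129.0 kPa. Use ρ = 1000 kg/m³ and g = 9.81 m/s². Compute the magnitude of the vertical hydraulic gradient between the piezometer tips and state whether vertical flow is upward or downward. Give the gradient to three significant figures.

Total head at MW-9: h = 69.10 m (water level in the standpipe).
Pressure head at MW-12: ψ = P/(ρg) = 129.0×1000 / (1000 × 9.81) = 13.15 m.
Total head at MW-12: h = z + ψ = 52.02 + 13.15 = 65.17 m.
Δh = h(MW-9) − h(MW-12) = 69.10 − 65.17 = 3.93 m.
Vertical separation Δz = 60.09 − 52.02 = 8.07 m.
|i_v| = |Δh| / Δz = 3.93 / 8.07 = 0.487.
Head is higher in the shallow piezometer, so vertical flow is downward (recharge condition).

|i_v| ≈ 0.487; vertical flow is downward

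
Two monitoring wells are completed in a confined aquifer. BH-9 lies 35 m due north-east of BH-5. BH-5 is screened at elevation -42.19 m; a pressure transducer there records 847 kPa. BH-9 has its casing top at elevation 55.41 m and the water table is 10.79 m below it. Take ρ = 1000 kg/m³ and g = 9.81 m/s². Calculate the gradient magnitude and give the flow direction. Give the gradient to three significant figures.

i ≈ 0.0134; groundwater flows toward the south-west

Pressure head at BH-5: ψ = P/(ρg) = 847×1000 / (1000 × 9.81) = 86.34 m.
Total head at BH-5: h = z + ψ = -42.19 + 86.34 = 44.15 m.
Total head at BH-9: h = 55.41 − 10.79 = 44.62 m.
Head difference: h(BH-5) − h(BH-9) = 44.15 − 44.62 = -0.47 m.
Hydraulic gradient: i = |Δh| / L = 0.47 / 35 = 0.0134.
Flow is from higher to lower head: from BH-9 toward BH-5, i.e. toward the south-west.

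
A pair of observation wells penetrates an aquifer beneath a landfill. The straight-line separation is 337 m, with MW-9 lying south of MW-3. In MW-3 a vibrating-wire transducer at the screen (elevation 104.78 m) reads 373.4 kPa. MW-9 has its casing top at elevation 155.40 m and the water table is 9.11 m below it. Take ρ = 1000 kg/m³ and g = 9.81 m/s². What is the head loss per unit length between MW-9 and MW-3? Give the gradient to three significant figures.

Pressure head at MW-3: ψ = P/(ρg) = 373.4×1000 / (1000 × 9.81) = 38.06 m.
Total head at MW-3: h = z + ψ = 104.78 + 38.06 = 142.84 m.
Total head at MW-9: h = 155.40 − 9.11 = 146.29 m.
Head difference: h(MW-3) − h(MW-9) = 142.84 − 146.29 = -3.45 m.
Hydraulic gradient: i = |Δh| / L = 3.45 / 337 = 0.0102.

i ≈ 0.0102 m/m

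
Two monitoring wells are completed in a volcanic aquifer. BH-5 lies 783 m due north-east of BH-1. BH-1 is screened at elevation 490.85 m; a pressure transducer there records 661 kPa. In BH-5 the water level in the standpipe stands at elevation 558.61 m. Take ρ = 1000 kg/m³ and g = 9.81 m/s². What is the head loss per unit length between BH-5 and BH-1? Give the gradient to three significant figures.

Pressure head at BH-1: ψ = P/(ρg) = 661×1000 / (1000 × 9.81) = 67.38 m.
Total head at BH-1: h = z + ψ = 490.85 + 67.38 = 558.23 m.
Total head at BH-5: h = 558.61 m (water level in the piezometer is the total head).
Head difference: h(BH-1) − h(BH-5) = 558.23 − 558.61 = -0.38 m.
Hydraulic gradient: i = |Δh| / L = 0.38 / 783 = 0.000485.

i ≈ 0.000485 m/m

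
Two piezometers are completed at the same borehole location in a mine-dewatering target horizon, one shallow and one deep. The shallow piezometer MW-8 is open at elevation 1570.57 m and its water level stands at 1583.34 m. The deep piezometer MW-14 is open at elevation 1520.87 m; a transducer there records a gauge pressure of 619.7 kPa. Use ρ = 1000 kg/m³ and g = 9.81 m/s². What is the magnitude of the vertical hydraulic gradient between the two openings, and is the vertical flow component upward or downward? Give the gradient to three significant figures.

|i_v| ≈ 0.0141; vertical flow is upward

Total head at MW-8: h = 1583.34 m (water level in the standpipe).
Pressure head at MW-14: ψ = P/(ρg) = 619.7×1000 / (1000 × 9.81) = 63.17 m.
Total head at MW-14: h = z + ψ = 1520.87 + 63.17 = 1584.04 m.
Δh = h(MW-8) − h(MW-14) = 1583.34 − 1584.04 = -0.70 m.
Vertical separation Δz = 1570.57 − 1520.87 = 49.70 m.
|i_v| = |Δh| / Δz = 0.70 / 49.70 = 0.0141.
Head is higher in the deep piezometer, so vertical flow is upward (discharge condition).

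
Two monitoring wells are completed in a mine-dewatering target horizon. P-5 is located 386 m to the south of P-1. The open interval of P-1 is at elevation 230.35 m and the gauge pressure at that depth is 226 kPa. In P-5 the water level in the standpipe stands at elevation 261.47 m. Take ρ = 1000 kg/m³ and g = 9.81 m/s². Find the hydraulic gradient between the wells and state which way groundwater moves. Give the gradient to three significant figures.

i ≈ 0.0209; groundwater flows toward the north

Pressure head at P-1: ψ = P/(ρg) = 226×1000 / (1000 × 9.81) = 23.04 m.
Total head at P-1: h = z + ψ = 230.35 + 23.04 = 253.39 m.
Total head at P-5: h = 261.47 m (water level in the piezometer is the total head).
Head difference: h(P-1) − h(P-5) = 253.39 − 261.47 = -8.08 m.
Hydraulic gradient: i = |Δh| / L = 8.08 / 386 = 0.0209.
Flow is from higher to lower head: from P-5 toward P-1, i.e. toward the north.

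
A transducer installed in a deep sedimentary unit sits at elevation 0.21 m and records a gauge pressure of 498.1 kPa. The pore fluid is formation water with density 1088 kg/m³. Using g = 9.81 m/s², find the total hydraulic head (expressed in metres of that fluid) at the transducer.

h ≈ 46.88 m

ψ = P/(ρg) = 498.1×1000 / (1088 × 9.81) = 46.67 m.
h = z + ψ = 0.21 + 46.67 = 46.88 m.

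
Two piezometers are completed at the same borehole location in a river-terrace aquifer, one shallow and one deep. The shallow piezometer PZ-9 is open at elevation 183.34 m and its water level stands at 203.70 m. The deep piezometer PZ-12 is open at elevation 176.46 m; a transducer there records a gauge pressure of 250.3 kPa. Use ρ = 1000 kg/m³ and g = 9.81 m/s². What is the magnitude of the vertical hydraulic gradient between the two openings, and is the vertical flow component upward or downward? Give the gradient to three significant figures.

|i_v| ≈ 0.251; vertical flow is downward

Total head at PZ-9: h = 203.70 m (water level in the standpipe).
Pressure head at PZ-12: ψ = P/(ρg) = 250.3×1000 / (1000 × 9.81) = 25.51 m.
Total head at PZ-12: h = z + ψ = 176.46 + 25.51 = 201.97 m.
Δh = h(PZ-9) − h(PZ-12) = 203.70 − 201.97 = 1.73 m.
Vertical separation Δz = 183.34 − 176.46 = 6.88 m.
|i_v| = |Δh| / Δz = 1.73 / 6.88 = 0.251.
Head is higher in the shallow piezometer, so vertical flow is downward (recharge condition).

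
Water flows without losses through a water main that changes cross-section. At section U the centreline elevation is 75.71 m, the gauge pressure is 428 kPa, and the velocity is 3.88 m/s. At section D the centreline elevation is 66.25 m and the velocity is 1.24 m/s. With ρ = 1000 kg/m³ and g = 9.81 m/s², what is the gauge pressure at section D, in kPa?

P₂ ≈ 528 kPa

Pressure head at U: ψ₁ = P₁/(ρg) = 428×1000 / (1000 × 9.81) = 43.63 m.
Velocity heads: v₁²/2g = 3.88²/19.62 = 0.767 m; v₂²/2g = 1.24²/19.62 = 0.078 m.
Total head H = z₁ + ψ₁ + v₁²/2g = 75.71 + 43.63 + 0.767 = 120.11 m.
ψ₂ = H − z₂ − v₂²/2g = 120.11 − 66.25 − 0.078 = 53.78 m.
P₂ = ρgψ₂ = 1000 × 9.81 × 53.78 ≈ 528 kPa.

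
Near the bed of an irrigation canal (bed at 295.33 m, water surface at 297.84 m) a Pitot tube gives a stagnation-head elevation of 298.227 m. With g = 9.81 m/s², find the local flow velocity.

v ≈ 2.76 m/s

Near the bed, under hydrostatic conditions, the piezometric head (z + ψ) equals the free-surface elevation, 297.84 m.
Velocity head = total − piezometric = 298.227 − 297.84 = 0.387 m.
v = √(2g·h_v) = √(2 × 9.81 × 0.387) = 2.76 m/s.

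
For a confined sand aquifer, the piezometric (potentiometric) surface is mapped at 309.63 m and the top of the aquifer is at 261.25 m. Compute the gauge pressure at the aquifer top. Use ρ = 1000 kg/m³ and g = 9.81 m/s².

Pressure head at the aquifer top: ψ = h − z = 309.63 − 261.25 = 48.38 m.
P = ρgψ = 1000 × 9.81 × 48.38 = 474608 Pa ≈ 475 kPa.

P ≈ 475 kPa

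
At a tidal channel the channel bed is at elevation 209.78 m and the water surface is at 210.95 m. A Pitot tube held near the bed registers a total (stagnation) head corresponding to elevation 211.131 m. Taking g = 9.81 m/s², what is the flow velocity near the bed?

v ≈ 1.88 m/s

Near the bed, under hydrostatic conditions, the piezometric head (z + ψ) equals the free-surface elevation, 210.95 m.
Velocity head = total − piezometric = 211.131 − 210.95 = 0.181 m.
v = √(2g·h_v) = √(2 × 9.81 × 0.181) = 1.88 m/s.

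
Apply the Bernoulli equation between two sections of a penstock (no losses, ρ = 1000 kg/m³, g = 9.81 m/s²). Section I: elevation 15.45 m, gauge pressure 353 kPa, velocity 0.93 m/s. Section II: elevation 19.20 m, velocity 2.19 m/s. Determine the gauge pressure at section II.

P₂ ≈ 314 kPa

Pressure head at I: ψ₁ = P₁/(ρg) = 353×1000 / (1000 × 9.81) = 35.98 m.
Velocity heads: v₁²/2g = 0.93²/19.62 = 0.044 m; v₂²/2g = 2.19²/19.62 = 0.244 m.
Total head H = z₁ + ψ₁ + v₁²/2g = 15.45 + 35.98 + 0.044 = 51.47 m.
ψ₂ = H − z₂ − v₂²/2g = 51.47 − 19.20 − 0.244 = 32.03 m.
P₂ = ρgψ₂ = 1000 × 9.81 × 32.03 ≈ 314 kPa.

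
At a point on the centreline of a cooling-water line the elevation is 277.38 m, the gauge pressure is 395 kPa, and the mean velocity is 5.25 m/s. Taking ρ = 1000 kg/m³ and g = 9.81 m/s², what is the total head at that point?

h ≈ 319.05 m

Pressure head ψ = P/(ρg) = 395×1000 / (1000 × 9.81) = 40.27 m.
Velocity head = v²/(2g) = 5.25² / (2 × 9.81) = 1.405 m.
h = z + ψ + v²/(2g) = 277.38 + 40.27 + 1.405 = 319.05 m.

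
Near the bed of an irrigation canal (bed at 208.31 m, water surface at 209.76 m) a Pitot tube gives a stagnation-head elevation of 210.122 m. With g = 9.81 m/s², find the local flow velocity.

Near the bed, under hydrostatic conditions, the piezometric head (z + ψ) equals the free-surface elevation, 209.76 m.
Velocity head = total − piezometric = 210.122 − 209.76 = 0.362 m.
v = √(2g·h_v) = √(2 × 9.81 × 0.362) = 2.67 m/s.

v ≈ 2.67 m/s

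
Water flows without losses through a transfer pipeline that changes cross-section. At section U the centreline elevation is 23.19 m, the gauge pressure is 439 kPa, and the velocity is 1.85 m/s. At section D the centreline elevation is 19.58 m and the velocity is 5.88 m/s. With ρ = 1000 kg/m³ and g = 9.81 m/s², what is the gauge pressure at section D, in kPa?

P₂ ≈ 459 kPa

Pressure head at U: ψ₁ = P₁/(ρg) = 439×1000 / (1000 × 9.81) = 44.75 m.
Velocity heads: v₁²/2g = 1.85²/19.62 = 0.174 m; v₂²/2g = 5.88²/19.62 = 1.762 m.
Total head H = z₁ + ψ₁ + v₁²/2g = 23.19 + 44.75 + 0.174 = 68.11 m.
ψ₂ = H − z₂ − v₂²/2g = 68.11 − 19.58 − 1.762 = 46.77 m.
P₂ = ρgψ₂ = 1000 × 9.81 × 46.77 ≈ 459 kPa.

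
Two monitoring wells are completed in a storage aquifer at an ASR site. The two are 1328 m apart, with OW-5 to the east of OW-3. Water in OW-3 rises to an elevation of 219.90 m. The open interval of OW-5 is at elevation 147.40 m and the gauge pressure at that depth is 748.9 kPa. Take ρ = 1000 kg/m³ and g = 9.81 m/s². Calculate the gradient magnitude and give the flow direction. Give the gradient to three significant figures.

Total head at OW-3: h = 219.90 m (water level in the piezometer is the total head).
Pressure head at OW-5: ψ = P/(ρg) = 748.9×1000 / (1000 × 9.81) = 76.34 m.
Total head at OW-5: h = z + ψ = 147.40 + 76.34 = 223.74 m.
Head difference: h(OW-3) − h(OW-5) = 219.90 − 223.74 = -3.84 m.
Hydraulic gradient: i = |Δh| / L = 3.84 / 1328 = 0.00289.
Flow is from higher to lower head: from OW-5 toward OW-3, i.e. toward the west.

i ≈ 0.00289; groundwater flows toward the west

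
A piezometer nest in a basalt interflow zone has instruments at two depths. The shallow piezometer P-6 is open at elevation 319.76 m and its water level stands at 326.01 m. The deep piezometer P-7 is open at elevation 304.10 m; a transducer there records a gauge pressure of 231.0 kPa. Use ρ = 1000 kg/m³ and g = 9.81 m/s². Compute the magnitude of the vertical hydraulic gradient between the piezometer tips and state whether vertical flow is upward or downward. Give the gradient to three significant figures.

Total head at P-6: h = 326.01 m (water level in the standpipe).
Pressure head at P-7: ψ = P/(ρg) = 231.0×1000 / (1000 × 9.81) = 23.55 m.
Total head at P-7: h = z + ψ = 304.10 + 23.55 = 327.65 m.
Δh = h(P-6) − h(P-7) = 326.01 − 327.65 = -1.64 m.
Vertical separation Δz = 319.76 − 304.10 = 15.66 m.
|i_v| = |Δh| / Δz = 1.64 / 15.66 = 0.105.
Head is higher in the deep piezometer, so vertical flow is upward (discharge condition).

|i_v| ≈ 0.105; vertical flow is upward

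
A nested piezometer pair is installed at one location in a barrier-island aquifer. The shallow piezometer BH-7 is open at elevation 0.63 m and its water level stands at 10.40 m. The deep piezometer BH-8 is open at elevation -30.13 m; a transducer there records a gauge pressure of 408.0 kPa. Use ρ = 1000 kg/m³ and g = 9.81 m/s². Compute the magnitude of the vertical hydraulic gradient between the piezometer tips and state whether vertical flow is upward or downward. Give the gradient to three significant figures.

Total head at BH-7: h = 10.40 m (water level in the standpipe).
Pressure head at BH-8: ψ = P/(ρg) = 408.0×1000 / (1000 × 9.81) = 41.59 m.
Total head at BH-8: h = z + ψ = -30.13 + 41.59 = 11.46 m.
Δh = h(BH-7) − h(BH-8) = 10.40 − 11.46 = -1.06 m.
Vertical separation Δz = 0.63 − (-30.13) = 30.76 m.
|i_v| = |Δh| / Δz = 1.06 / 30.76 = 0.0345.
Head is higher in the deep piezometer, so vertical flow is upward (discharge condition).

|i_v| ≈ 0.0345; vertical flow is upward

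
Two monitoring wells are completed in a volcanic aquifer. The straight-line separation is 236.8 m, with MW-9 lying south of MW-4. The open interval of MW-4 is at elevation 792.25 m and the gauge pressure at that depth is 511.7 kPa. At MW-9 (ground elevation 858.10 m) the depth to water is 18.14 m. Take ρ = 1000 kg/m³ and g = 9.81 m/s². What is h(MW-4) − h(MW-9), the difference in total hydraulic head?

Δh ≈ 4.45 m

Pressure head at MW-4: ψ = P/(ρg) = 511.7×1000 / (1000 × 9.81) = 52.16 m.
Total head at MW-4: h = z + ψ = 792.25 + 52.16 = 844.41 m.
Total head at MW-9: h = 858.10 − 18.14 = 839.96 m.
Head difference: h(MW-4) − h(MW-9) = 844.41 − 839.96 = 4.45 m.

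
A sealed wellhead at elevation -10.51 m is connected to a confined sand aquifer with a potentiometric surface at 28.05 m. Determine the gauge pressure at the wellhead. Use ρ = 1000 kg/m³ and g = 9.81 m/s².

P ≈ 378 kPa

Head above the cap: Δh = 28.05 − (-10.51) = 38.56 m.
P = ρgΔh = 1000 × 9.81 × 38.56 = 378274 Pa ≈ 378 kPa.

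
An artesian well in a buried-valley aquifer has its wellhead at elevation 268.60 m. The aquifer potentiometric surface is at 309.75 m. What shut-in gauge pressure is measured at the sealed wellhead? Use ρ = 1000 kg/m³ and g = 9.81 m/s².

P ≈ 404 kPa

Head above the cap: Δh = 309.75 − 268.60 = 41.15 m.
P = ρgΔh = 1000 × 9.81 × 41.15 = 403682 Pa ≈ 404 kPa.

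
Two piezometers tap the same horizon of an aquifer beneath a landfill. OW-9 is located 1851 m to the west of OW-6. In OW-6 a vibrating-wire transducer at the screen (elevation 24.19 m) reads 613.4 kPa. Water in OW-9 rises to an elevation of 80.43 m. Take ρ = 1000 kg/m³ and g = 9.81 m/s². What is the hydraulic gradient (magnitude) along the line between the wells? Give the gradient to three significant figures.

i ≈ 0.00340

Pressure head at OW-6: ψ = P/(ρg) = 613.4×1000 / (1000 × 9.81) = 62.53 m.
Total head at OW-6: h = z + ψ = 24.19 + 62.53 = 86.72 m.
Total head at OW-9: h = 80.43 m (water level in the piezometer is the total head).
Head difference: h(OW-6) − h(OW-9) = 86.72 − 80.43 = 6.29 m.
Hydraulic gradient: i = |Δh| / L = 6.29 / 1851 = 0.00340.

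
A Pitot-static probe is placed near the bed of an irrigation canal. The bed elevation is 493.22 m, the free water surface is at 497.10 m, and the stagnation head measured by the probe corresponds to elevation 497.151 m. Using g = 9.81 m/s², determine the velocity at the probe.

v ≈ 1.00 m/s

Near the bed, under hydrostatic conditions, the piezometric head (z + ψ) equals the free-surface elevation, 497.10 m.
Velocity head = total − piezometric = 497.151 − 497.10 = 0.051 m.
v = √(2g·h_v) = √(2 × 9.81 × 0.051) = 1.00 m/s.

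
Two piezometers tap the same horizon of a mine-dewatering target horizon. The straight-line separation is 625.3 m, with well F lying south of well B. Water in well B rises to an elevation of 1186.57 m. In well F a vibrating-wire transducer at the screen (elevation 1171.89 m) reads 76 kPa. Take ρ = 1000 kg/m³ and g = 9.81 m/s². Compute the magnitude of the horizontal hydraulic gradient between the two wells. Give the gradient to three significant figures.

i ≈ 0.0111

Total head at well B: h = 1186.57 m (water level in the piezometer is the total head).
Pressure head at well F: ψ = P/(ρg) = 76×1000 / (1000 × 9.81) = 7.75 m.
Total head at well F: h = z + ψ = 1171.89 + 7.75 = 1179.64 m.
Head difference: h(well B) − h(well F) = 1186.57 − 1179.64 = 6.93 m.
Hydraulic gradient: i = |Δh| / L = 6.93 / 625.3 = 0.0111.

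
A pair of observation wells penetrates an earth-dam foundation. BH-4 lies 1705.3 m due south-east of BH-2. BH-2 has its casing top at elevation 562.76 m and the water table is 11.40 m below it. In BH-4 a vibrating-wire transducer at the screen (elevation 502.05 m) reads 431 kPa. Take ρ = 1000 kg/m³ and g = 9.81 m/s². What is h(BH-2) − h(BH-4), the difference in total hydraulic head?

Total head at BH-2: h = 562.76 − 11.40 = 551.36 m.
Pressure head at BH-4: ψ = P/(ρg) = 431×1000 / (1000 × 9.81) = 43.93 m.
Total head at BH-4: h = z + ψ = 502.05 + 43.93 = 545.98 m.
Head difference: h(BH-2) − h(BH-4) = 551.36 − 545.98 = 5.38 m.

Δh ≈ 5.38 m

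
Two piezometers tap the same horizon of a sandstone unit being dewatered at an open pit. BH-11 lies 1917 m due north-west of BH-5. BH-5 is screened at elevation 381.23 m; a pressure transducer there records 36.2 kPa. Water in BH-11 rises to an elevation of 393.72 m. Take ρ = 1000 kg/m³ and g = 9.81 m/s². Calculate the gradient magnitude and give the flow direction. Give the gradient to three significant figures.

i ≈ 0.00459; groundwater flows toward the south-east

Pressure head at BH-5: ψ = P/(ρg) = 36.2×1000 / (1000 × 9.81) = 3.69 m.
Total head at BH-5: h = z + ψ = 381.23 + 3.69 = 384.92 m.
Total head at BH-11: h = 393.72 m (water level in the piezometer is the total head).
Head difference: h(BH-5) − h(BH-11) = 384.92 − 393.72 = -8.80 m.
Hydraulic gradient: i = |Δh| / L = 8.80 / 1917 = 0.00459.
Flow is from higher to lower head: from BH-11 toward BH-5, i.e. toward the south-east.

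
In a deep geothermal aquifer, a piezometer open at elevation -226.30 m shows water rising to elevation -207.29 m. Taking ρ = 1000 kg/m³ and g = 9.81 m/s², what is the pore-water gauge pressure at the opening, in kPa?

Pressure head ψ = h − z = -207.29 − (-226.30) = 19.01 m.
P = ρgψ = 1000 × 9.81 × 19.01 = 186488 Pa ≈ 186 kPa.

P ≈ 186 kPa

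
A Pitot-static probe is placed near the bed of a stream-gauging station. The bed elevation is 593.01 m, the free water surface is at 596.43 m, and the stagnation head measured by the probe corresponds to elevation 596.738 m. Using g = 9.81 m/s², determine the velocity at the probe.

v ≈ 2.46 m/s

Near the bed, under hydrostatic conditions, the piezometric head (z + ψ) equals the free-surface elevation, 596.43 m.
Velocity head = total − piezometric = 596.738 − 596.43 = 0.308 m.
v = √(2g·h_v) = √(2 × 9.81 × 0.308) = 2.46 m/s.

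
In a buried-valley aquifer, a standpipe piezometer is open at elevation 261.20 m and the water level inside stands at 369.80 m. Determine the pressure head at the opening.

ψ ≈ 108.60 m

Total head h = 369.80 m (the water-surface elevation in the piezometer).
Pressure head ψ = h − z = 369.80 − 261.20 = 108.60 m.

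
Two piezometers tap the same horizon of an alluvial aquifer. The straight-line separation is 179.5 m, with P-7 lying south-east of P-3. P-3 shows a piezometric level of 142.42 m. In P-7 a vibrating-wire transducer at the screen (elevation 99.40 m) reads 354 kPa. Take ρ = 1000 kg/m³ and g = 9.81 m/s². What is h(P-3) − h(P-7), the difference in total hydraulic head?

Total head at P-3: h = 142.42 m (water level in the piezometer is the total head).
Pressure head at P-7: ψ = P/(ρg) = 354×1000 / (1000 × 9.81) = 36.09 m.
Total head at P-7: h = z + ψ = 99.40 + 36.09 = 135.49 m.
Head difference: h(P-3) − h(P-7) = 142.42 − 135.49 = 6.93 m.

Δh ≈ 6.93 m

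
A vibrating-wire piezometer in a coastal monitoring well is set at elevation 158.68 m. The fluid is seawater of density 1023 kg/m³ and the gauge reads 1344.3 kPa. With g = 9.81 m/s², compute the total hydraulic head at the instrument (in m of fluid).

ψ = P/(ρg) = 1344.3×1000 / (1023 × 9.81) = 133.95 m.
h = z + ψ = 158.68 + 133.95 = 292.63 m.

h ≈ 292.63 m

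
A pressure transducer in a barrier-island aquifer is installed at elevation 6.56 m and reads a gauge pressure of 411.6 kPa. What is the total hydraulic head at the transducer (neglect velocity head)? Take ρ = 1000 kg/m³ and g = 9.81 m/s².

ψ = P/(ρg) = 411.6×1000 / (1000 × 9.81) = 41.96 m.
h = z + ψ = 6.56 + 41.96 = 48.52 m.

h ≈ 48.52 m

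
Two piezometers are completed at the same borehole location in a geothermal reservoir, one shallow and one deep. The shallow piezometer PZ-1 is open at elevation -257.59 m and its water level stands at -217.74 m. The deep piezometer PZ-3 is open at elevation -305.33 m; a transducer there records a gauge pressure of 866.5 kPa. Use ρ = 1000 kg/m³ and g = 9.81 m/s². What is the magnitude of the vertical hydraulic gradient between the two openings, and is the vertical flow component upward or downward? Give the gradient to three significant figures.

|i_v| ≈ 0.0155; vertical flow is upward

Total head at PZ-1: h = -217.74 m (water level in the standpipe).
Pressure head at PZ-3: ψ = P/(ρg) = 866.5×1000 / (1000 × 9.81) = 88.33 m.
Total head at PZ-3: h = z + ψ = -305.33 + 88.33 = -217.00 m.
Δh = h(PZ-1) − h(PZ-3) = -217.74 − (-217.00) = -0.74 m.
Vertical separation Δz = -257.59 − (-305.33) = 47.74 m.
|i_v| = |Δh| / Δz = 0.74 / 47.74 = 0.0155.
Head is higher in the deep piezometer, so vertical flow is upward (discharge condition).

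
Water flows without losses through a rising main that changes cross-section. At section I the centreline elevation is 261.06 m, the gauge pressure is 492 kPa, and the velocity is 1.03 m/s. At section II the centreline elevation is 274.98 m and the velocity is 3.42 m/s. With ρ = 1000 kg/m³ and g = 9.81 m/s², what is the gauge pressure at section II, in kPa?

P₂ ≈ 350 kPa

Pressure head at I: ψ₁ = P₁/(ρg) = 492×1000 / (1000 × 9.81) = 50.15 m.
Velocity heads: v₁²/2g = 1.03²/19.62 = 0.054 m; v₂²/2g = 3.42²/19.62 = 0.596 m.
Total head H = z₁ + ψ₁ + v₁²/2g = 261.06 + 50.15 + 0.054 = 311.26 m.
ψ₂ = H − z₂ − v₂²/2g = 311.26 − 274.98 − 0.596 = 35.68 m.
P₂ = ρgψ₂ = 1000 × 9.81 × 35.68 ≈ 350 kPa.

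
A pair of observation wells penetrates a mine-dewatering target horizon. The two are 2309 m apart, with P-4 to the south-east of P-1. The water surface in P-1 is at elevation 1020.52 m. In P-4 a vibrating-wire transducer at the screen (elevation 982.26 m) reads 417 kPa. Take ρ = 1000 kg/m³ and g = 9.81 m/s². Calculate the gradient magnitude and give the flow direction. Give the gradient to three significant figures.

Total head at P-1: h = 1020.52 m (water level in the piezometer is the total head).
Pressure head at P-4: ψ = P/(ρg) = 417×1000 / (1000 × 9.81) = 42.51 m.
Total head at P-4: h = z + ψ = 982.26 + 42.51 = 1024.77 m.
Head difference: h(P-1) − h(P-4) = 1020.52 − 1024.77 = -4.25 m.
Hydraulic gradient: i = |Δh| / L = 4.25 / 2309 = 0.00184.
Flow is from higher to lower head: from P-4 toward P-1, i.e. toward the north-west.

i ≈ 0.00184; groundwater flows toward the north-west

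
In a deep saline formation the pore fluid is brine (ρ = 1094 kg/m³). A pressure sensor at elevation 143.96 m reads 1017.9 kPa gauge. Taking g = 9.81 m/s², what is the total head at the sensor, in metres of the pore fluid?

ψ = P/(ρg) = 1017.9×1000 / (1094 × 9.81) = 94.85 m.
h = z + ψ = 143.96 + 94.85 = 238.81 m.

h ≈ 238.81 m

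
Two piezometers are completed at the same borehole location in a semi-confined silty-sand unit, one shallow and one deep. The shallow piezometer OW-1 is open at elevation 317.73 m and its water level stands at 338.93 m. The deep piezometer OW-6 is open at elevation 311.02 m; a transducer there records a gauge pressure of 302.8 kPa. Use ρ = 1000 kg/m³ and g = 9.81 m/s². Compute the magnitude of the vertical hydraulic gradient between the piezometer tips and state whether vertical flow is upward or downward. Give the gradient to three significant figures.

Total head at OW-1: h = 338.93 m (water level in the standpipe).
Pressure head at OW-6: ψ = P/(ρg) = 302.8×1000 / (1000 × 9.81) = 30.87 m.
Total head at OW-6: h = z + ψ = 311.02 + 30.87 = 341.89 m.
Δh = h(OW-1) − h(OW-6) = 338.93 − 341.89 = -2.96 m.
Vertical separation Δz = 317.73 − 311.02 = 6.71 m.
|i_v| = |Δh| / Δz = 2.96 / 6.71 = 0.441.
Head is higher in the deep piezometer, so vertical flow is upward (discharge condition).

|i_v| ≈ 0.441; vertical flow is upward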